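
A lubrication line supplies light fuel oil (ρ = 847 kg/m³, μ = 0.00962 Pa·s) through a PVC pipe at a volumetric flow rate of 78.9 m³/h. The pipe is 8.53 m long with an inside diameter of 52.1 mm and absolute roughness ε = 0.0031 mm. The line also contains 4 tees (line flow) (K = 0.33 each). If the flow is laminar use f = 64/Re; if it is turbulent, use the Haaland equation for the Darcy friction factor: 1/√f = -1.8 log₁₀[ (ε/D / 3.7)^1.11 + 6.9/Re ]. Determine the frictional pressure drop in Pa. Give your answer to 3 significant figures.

ΔP ≈ 214000 Pa

Q = 78.9 m³/h = 78.9/3600 = 0.02192 m³/s.
Cross-sectional area A = πD²/4 = π(0.0521)²/4 = 0.002132 m²; mean velocity V = Q/A = 0.02192/0.002132 = 10.28 m/s.
Reynolds number Re = ρVD/μ = 847 · 10.28 · 0.0521 / 0.00962 = 4.716e+04.
Re > 4000 → turbulent. Relative roughness ε/D = 3.1e-06/0.0521 = 5.95e-05. Haaland: 1/√f = -1.8 log₁₀[(5.95e-05/3.7)^1.11 + 6.9/4.716e+04] = -1.8 log₁₀[4.78e-06 + 0.000146] = 6.877, so f = 0.02114.
Total minor-loss coefficient ΣK = 4·0.33 = 1.32.
ΔP = [f·L/D + ΣK]·(ρV²/2) = [0.02114·8.53/0.0521 + 1.32]·(847·10.28²/2) = [3.462 + 1.32]·4.476e+04 = 2.14e+05 Pa.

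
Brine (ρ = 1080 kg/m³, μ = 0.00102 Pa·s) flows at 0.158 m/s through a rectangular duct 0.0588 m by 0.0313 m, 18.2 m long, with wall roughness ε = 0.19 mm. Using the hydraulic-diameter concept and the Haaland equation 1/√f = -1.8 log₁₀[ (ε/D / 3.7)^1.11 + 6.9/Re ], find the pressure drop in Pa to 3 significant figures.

Hydraulic diameter D_h = 4A/P = 4·(0.0588·0.0313)/(2·(0.0588+0.0313)) = 0.007362/0.1802 = 0.04085 m.
Re = ρVD_h/μ = 1080·0.158·0.04085/0.00102 = 6835.
ε/D_h = 0.00019/0.04085 = 0.00465; Haaland gives 1/√f = -1.8 log₁₀[0.000603+0.00101] = 5.027, so f = 0.03958.
ΔP = f(L/D_h)(ρV²/2) = 0.03958·18.2/0.04085·13.48 = 237.7 Pa.

ΔP ≈ 238 Pa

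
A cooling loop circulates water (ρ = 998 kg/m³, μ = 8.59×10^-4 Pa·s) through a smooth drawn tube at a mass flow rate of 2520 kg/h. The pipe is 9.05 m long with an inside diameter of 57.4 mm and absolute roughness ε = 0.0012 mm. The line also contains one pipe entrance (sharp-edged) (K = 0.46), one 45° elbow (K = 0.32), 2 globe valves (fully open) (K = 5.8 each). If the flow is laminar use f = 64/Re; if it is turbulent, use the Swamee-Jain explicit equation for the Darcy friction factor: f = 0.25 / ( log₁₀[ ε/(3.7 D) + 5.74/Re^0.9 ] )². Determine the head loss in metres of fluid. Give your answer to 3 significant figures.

ṁ = 2520 kg/h = 2520/3600 = 0.7 kg/s.
A = πD²/4 = π(0.0574)²/4 = 0.002588 m²; mean velocity V = ṁ/(ρA) = 0.7/(998 · 0.002588) = 0.2711 m/s.
Reynolds number Re = ρVD/μ = 998 · 0.2711 · 0.0574 / 0.000859 = 1.808e+04.
Re > 4000 → turbulent. Relative roughness ε/D = 1.2e-06/0.0574 = 2.09e-05. Swamee-Jain: f = 0.25/(log₁₀[2.09e-05/3.7 + 5.74/1.808e+04^0.9])² = 0.25/(log₁₀[5.65e-06 + 0.000846])² = 0.25/(-3.07)² = 0.02653.
Total minor-loss coefficient ΣK = 1·0.46 + 1·0.32 + 2·5.8 = 12.4.
ΔP = [f·L/D + ΣK]·(ρV²/2) = [0.02653·9.05/0.0574 + 12.4]·(998·0.2711²/2) = [4.183 + 12.4]·36.66 = 607.2 Pa.
Head loss h_f = ΔP/(ρg) = 607.2/(998·9.81) = 0.0620 m.

h_f ≈ 0.0620 m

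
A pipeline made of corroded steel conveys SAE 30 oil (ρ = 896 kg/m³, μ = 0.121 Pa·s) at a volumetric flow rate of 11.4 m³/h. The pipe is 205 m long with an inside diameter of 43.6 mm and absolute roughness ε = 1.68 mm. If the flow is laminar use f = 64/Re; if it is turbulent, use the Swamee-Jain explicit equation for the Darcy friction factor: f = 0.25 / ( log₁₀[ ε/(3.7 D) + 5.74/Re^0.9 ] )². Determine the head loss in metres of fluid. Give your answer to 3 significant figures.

h_f ≈ 101 m

Q = 11.4 m³/h = 11.4/3600 = 0.003167 m³/s.
Cross-sectional area A = πD²/4 = π(0.0436)²/4 = 0.001493 m²; mean velocity V = Q/A = 0.003167/0.001493 = 2.121 m/s.
Reynolds number Re = ρVD/μ = 896 · 2.121 · 0.0436 / 0.121 = 684.8.
Re < 2300 → laminar flow, so f = 64/Re = 64/684.8 = 0.09346 (the turbulent correlation is not needed).
Darcy-Weisbach: ΔP = f(L/D)(ρV²/2) = 0.09346·(205/0.0436)·(896·2.121²/2) = 0.09346·4702·2015 = 8.856e+05 Pa.
Head loss h_f = ΔP/(ρg) = 8.856e+05/(896·9.81) = 101 m.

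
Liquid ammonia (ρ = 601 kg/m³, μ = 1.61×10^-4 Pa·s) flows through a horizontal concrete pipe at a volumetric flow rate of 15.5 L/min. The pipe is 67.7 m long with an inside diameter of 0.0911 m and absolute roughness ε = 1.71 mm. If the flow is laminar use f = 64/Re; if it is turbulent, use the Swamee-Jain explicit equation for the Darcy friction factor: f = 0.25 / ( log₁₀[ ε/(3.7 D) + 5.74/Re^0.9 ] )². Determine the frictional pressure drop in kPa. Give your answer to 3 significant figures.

Q = 15.5 L/min = 15.5/60000 = 0.0002583 m³/s.
Cross-sectional area A = πD²/4 = π(0.0911)²/4 = 0.006518 m²; mean velocity V = Q/A = 0.0002583/0.006518 = 0.03963 m/s.
Reynolds number Re = ρVD/μ = 601 · 0.03963 · 0.0911 / 0.000161 = 1.348e+04.
Re > 4000 → turbulent. Relative roughness ε/D = 0.00171/0.0911 = 0.0188. Swamee-Jain: f = 0.25/(log₁₀[0.0188/3.7 + 5.74/1.348e+04^0.9])² = 0.25/(log₁₀[0.00507 + 0.0011])² = 0.25/(-2.209)² = 0.05122.
Darcy-Weisbach: ΔP = f(L/D)(ρV²/2) = 0.05122·(67.7/0.0911)·(601·0.03963²/2) = 0.05122·743.1·0.472 = 17.97 Pa.
ΔP = 17.97 Pa = 0.0180 kPa.

ΔP ≈ 0.0180 kPa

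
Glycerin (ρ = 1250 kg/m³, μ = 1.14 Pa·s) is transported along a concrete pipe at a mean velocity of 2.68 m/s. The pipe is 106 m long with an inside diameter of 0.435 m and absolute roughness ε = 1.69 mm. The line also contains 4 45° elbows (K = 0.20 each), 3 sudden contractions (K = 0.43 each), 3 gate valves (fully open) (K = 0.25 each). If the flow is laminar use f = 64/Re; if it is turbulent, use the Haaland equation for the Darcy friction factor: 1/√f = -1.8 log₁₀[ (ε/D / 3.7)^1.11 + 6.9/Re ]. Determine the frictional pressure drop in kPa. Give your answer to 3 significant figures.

Reynolds number Re = ρVD/μ = 1250 · 2.68 · 0.435 / 1.14 = 1278.
Re < 2300 → laminar flow, so f = 64/Re = 64/1278 = 0.05007 (the turbulent correlation is not needed).
Total minor-loss coefficient ΣK = 4·0.2 + 3·0.43 + 3·0.25 = 2.84.
ΔP = [f·L/D + ΣK]·(ρV²/2) = [0.05007·106/0.435 + 2.84]·(1250·2.68²/2) = [12.2 + 2.84]·4489 = 6.752e+04 Pa.
ΔP = 6.752e+04 Pa = 67.5 kPa.

ΔP ≈ 67.5 kPa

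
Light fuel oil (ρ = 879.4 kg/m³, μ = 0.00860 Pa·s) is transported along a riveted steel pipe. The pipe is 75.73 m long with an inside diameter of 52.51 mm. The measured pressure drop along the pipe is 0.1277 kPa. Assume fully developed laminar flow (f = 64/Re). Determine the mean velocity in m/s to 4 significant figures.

V ≈ 0.01690 m/s

For laminar flow, f = 64/Re with Re = ρVD/μ, so Darcy-Weisbach reduces to ΔP = 32μLV/D². Solving for V: V = ΔP·D²/(32μL) = 127.7·(0.05251)²/(32·0.0086·75.73) = 0.0169 m/s.
Check: Re = ρVD/μ = 879.4·0.0169·0.05251/0.0086 = 90.72 < 2300, so the laminar assumption holds.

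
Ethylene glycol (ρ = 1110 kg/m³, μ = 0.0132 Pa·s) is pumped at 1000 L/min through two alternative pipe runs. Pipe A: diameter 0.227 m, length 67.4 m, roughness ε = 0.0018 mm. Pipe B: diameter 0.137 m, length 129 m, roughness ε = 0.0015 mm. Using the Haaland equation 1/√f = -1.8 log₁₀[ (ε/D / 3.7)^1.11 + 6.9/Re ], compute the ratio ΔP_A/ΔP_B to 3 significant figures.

Pipe A: V = Q/A = 0.01667/0.04047 = 0.4118 m/s; Re = 7861; ε/D = 7.93e-06; Haaland → f = 0.03304; ΔP_A = f(L/D)(ρV²/2) = 923.4 Pa.
Pipe B: V = Q/A = 0.01667/0.01474 = 1.131 m/s; Re = 1.303e+04; ε/D = 1.09e-05; Haaland → f = 0.02877; ΔP_B = f(L/D)(ρV²/2) = 1.922e+04 Pa.
ΔP_A/ΔP_B = 923.4/1.922e+04 = 0.0480.

ΔP_A/ΔP_B ≈ 0.0480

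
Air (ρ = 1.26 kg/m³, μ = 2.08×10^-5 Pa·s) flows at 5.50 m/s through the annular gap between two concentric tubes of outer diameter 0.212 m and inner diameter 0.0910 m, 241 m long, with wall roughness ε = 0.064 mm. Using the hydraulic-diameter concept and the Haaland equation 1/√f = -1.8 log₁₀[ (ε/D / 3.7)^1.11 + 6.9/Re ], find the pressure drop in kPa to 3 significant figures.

Hydraulic diameter D_h = 4A/P = D_o - D_i = 0.212 - 0.091 = 0.121 m.
Re = ρVD_h/μ = 1.26·5.5·0.121/2.08e-05 = 4.031e+04.
ε/D_h = 6.4e-05/0.121 = 0.000529; Haaland gives 1/√f = -1.8 log₁₀[5.4e-05+0.000171] = 6.566, so f = 0.0232.
ΔP = f(L/D_h)(ρV²/2) = 0.0232·241/0.121·19.06 = 880.5 Pa.
ΔP = 0.881 kPa.

ΔP ≈ 0.881 kPa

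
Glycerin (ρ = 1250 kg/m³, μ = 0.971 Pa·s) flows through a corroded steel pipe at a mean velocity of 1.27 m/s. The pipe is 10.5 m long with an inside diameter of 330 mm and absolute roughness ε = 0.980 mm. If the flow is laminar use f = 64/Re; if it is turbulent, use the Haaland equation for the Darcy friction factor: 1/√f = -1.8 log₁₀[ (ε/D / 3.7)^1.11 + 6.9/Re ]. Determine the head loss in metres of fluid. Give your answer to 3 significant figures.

h_f ≈ 0.310 m

Reynolds number Re = ρVD/μ = 1250 · 1.27 · 0.33 / 0.971 = 539.5.
Re < 2300 → laminar flow, so f = 64/Re = 64/539.5 = 0.1186 (the turbulent correlation is not needed).
Darcy-Weisbach: ΔP = f(L/D)(ρV²/2) = 0.1186·(10.5/0.33)·(1250·1.27²/2) = 0.1186·31.82·1008 = 3805 Pa.
Head loss h_f = ΔP/(ρg) = 3805/(1250·9.81) = 0.310 m.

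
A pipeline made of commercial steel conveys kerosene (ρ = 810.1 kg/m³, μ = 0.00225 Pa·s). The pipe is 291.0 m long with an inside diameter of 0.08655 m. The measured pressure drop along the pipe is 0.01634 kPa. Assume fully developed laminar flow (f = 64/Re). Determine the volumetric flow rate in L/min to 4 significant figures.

Q ≈ 2.062 L/min

For laminar flow, f = 64/Re with Re = ρVD/μ, so Darcy-Weisbach reduces to ΔP = 32μLV/D². Solving for V: V = ΔP·D²/(32μL) = 16.34·(0.08655)²/(32·0.00225·291) = 0.005842 m/s.
Check: Re = ρVD/μ = 810.1·0.005842·0.08655/0.00225 = 182 < 2300, so the laminar assumption holds.
Q = V·A = 0.005842·(π/4·0.08655²) = 3.437e-05 m³/s = 2.062 L/min.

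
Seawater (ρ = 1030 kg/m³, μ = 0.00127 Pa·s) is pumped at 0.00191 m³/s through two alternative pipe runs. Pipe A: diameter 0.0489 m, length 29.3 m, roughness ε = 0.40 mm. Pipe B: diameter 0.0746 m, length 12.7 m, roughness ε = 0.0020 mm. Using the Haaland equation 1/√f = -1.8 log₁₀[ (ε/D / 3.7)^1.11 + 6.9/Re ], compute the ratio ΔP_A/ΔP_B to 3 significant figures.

Pipe A: V = Q/A = 0.00191/0.001878 = 1.017 m/s; Re = 4.033e+04; ε/D = 0.00818; Haaland → f = 0.03705; ΔP_A = f(L/D)(ρV²/2) = 1.183e+04 Pa.
Pipe B: V = Q/A = 0.00191/0.004371 = 0.437 m/s; Re = 2.644e+04; ε/D = 2.68e-05; Haaland → f = 0.02408; ΔP_B = f(L/D)(ρV²/2) = 403.1 Pa.
ΔP_A/ΔP_B = 1.183e+04/403.1 = 29.3.

ΔP_A/ΔP_B ≈ 29.3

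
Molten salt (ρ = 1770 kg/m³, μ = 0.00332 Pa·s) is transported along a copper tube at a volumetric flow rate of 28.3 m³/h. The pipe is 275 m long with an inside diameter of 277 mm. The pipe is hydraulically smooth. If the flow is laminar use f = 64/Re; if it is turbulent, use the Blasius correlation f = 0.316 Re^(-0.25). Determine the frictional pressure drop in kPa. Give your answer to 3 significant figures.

ΔP ≈ 0.401 kPa

Q = 28.3 m³/h = 28.3/3600 = 0.007861 m³/s.
Cross-sectional area A = πD²/4 = π(0.277)²/4 = 0.06026 m²; mean velocity V = Q/A = 0.007861/0.06026 = 0.1304 m/s.
Reynolds number Re = ρVD/μ = 1770 · 0.1304 · 0.277 / 0.00332 = 1.926e+04.
Re > 4000 → turbulent. Smooth-pipe (Blasius): f = 0.316 Re^(-0.25) = 0.316/(1.926e+04)^0.25 = 0.02682.
Darcy-Weisbach: ΔP = f(L/D)(ρV²/2) = 0.02682·(275/0.277)·(1770·0.1304²/2) = 0.02682·992.8·15.06 = 401 Pa.
ΔP = 401 Pa = 0.401 kPa.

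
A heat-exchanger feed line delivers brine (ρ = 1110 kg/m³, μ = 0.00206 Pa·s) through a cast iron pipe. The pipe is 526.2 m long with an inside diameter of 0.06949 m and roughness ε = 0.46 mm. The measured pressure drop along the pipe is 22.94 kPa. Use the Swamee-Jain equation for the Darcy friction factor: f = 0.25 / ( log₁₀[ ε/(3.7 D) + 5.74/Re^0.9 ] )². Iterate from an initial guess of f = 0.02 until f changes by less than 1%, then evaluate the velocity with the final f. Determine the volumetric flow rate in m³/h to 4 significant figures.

Rearranging Darcy-Weisbach: V = √(2·ΔP·D/(f·L·ρ)). With ε/D = 0.00046/0.06949 = 0.00662, iterate starting from f = 0.02:
  f = 0.02 → V = √(2·2.294e+04·0.06949/(0.02·526.2·1110)) = 0.5224 m/s; Re = ρVD/μ = 1.956e+04; f → 0.0373
  f = 0.0373 → V = 0.3825 m/s; Re = 1.432e+04; f → 0.03851
  f = 0.03851 → V = 0.3765 m/s; Re = 1.41e+04; f → 0.03858
Converged (Δf/f < 1%). With the final f = 0.03858: V = √(2·2.294e+04·0.06949/(0.03858·526.2·1110)) = 0.3761 m/s.
Q = V·A = 0.3761·(π/4·0.06949²) = 0.001427 m³/s = 5.135 m³/h.

Q ≈ 5.135 m³/h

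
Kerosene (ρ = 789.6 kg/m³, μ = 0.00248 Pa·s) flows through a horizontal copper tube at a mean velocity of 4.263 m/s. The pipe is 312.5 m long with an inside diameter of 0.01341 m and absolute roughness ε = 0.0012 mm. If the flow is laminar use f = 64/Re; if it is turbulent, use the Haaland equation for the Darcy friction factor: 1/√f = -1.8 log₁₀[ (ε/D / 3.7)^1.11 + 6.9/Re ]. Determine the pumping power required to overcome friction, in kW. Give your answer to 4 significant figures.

P ≈ 2.668 kW

Reynolds number Re = ρVD/μ = 789.6 · 4.263 · 0.01341 / 0.00248 = 1.82e+04.
Re > 4000 → turbulent. Relative roughness ε/D = 1.2e-06/0.01341 = 8.95e-05. Haaland: 1/√f = -1.8 log₁₀[(8.95e-05/3.7)^1.11 + 6.9/1.82e+04] = -1.8 log₁₀[7.51e-06 + 0.000379] = 6.143, so f = 0.0265.
Darcy-Weisbach: ΔP = f(L/D)(ρV²/2) = 0.0265·(312.5/0.01341)·(789.6·4.263²/2) = 0.0265·2.33e+04·7175 = 4.431e+06 Pa.
Q = V·A = 4.263·0.0001412 = 0.0006021 m³/s.
Pumping power P = QΔP = 0.0006021·4.431e+06 = 2667.7 W = 2.668 kW.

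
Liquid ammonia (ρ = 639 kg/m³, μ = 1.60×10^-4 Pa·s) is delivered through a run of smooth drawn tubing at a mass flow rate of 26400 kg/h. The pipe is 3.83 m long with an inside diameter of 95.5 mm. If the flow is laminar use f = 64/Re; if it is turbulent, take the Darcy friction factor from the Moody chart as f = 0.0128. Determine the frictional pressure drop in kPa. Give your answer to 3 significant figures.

ΔP ≈ 0.421 kPa

ṁ = 26400 kg/h = 26400/3600 = 7.333 kg/s.
A = πD²/4 = π(0.0955)²/4 = 0.007163 m²; mean velocity V = ṁ/(ρA) = 7.333/(639 · 0.007163) = 1.602 m/s.
Reynolds number Re = ρVD/μ = 639 · 1.602 · 0.0955 / 0.00016 = 6.111e+05.
Re > 4000 → turbulent; use the Moody-chart value f = 0.0128.
Darcy-Weisbach: ΔP = f(L/D)(ρV²/2) = 0.0128·(3.83/0.0955)·(639·1.602²/2) = 0.0128·40.1·820.1 = 421 Pa.
ΔP = 421 Pa = 0.421 kPa.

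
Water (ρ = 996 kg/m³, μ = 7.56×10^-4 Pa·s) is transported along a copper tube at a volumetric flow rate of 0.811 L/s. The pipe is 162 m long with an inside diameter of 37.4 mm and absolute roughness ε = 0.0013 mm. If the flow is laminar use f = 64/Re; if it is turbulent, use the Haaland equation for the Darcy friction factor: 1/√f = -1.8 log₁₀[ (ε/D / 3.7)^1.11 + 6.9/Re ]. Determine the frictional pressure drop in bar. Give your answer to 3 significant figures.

Q = 0.811 L/s = 0.811/1000 = 0.000811 m³/s.
Cross-sectional area A = πD²/4 = π(0.0374)²/4 = 0.001099 m²; mean velocity V = Q/A = 0.000811/0.001099 = 0.7382 m/s.
Reynolds number Re = ρVD/μ = 996 · 0.7382 · 0.0374 / 0.000756 = 3.637e+04.
Re > 4000 → turbulent. Relative roughness ε/D = 1.3e-06/0.0374 = 3.48e-05. Haaland: 1/√f = -1.8 log₁₀[(3.48e-05/3.7)^1.11 + 6.9/3.637e+04] = -1.8 log₁₀[2.63e-06 + 0.00019] = 6.689, so f = 0.02235.
Darcy-Weisbach: ΔP = f(L/D)(ρV²/2) = 0.02235·(162/0.0374)·(996·0.7382²/2) = 0.02235·4332·271.4 = 2.628e+04 Pa.
ΔP = 2.628e+04 Pa = 0.263 bar.

ΔP ≈ 0.263 bar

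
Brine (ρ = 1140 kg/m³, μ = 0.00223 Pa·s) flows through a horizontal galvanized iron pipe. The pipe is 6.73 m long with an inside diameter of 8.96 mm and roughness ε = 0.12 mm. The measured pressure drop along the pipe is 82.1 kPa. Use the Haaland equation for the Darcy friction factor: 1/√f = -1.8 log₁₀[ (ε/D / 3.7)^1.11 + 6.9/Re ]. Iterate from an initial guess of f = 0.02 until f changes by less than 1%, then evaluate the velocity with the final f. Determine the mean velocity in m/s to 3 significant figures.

Rearranging Darcy-Weisbach: V = √(2·ΔP·D/(f·L·ρ)). With ε/D = 0.00012/0.00896 = 0.0134, iterate starting from f = 0.02:
  f = 0.02 → V = √(2·8.21e+04·0.00896/(0.02·6.73·1140)) = 3.096 m/s; Re = ρVD/μ = 1.418e+04; f → 0.0452
  f = 0.0452 → V = 2.06 m/s; Re = 9435; f → 0.04667
  f = 0.04667 → V = 2.027 m/s; Re = 9285; f → 0.04674
Converged (Δf/f < 1%). With the final f = 0.04674: V = √(2·8.21e+04·0.00896/(0.04674·6.73·1140)) = 2.025 m/s.

V ≈ 2.03 m/s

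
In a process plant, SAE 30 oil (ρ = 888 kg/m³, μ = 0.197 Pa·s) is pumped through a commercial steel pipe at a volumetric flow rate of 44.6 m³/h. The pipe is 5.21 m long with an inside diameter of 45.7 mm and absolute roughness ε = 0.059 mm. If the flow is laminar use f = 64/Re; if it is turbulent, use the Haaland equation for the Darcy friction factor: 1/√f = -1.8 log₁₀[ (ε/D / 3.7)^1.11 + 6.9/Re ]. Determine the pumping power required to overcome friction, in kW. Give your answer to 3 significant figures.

Q = 44.6 m³/h = 44.6/3600 = 0.01239 m³/s.
Cross-sectional area A = πD²/4 = π(0.0457)²/4 = 0.00164 m²; mean velocity V = Q/A = 0.01239/0.00164 = 7.553 m/s.
Reynolds number Re = ρVD/μ = 888 · 7.553 · 0.0457 / 0.197 = 1556.
Re < 2300 → laminar flow, so f = 64/Re = 64/1556 = 0.04113 (the turbulent correlation is not needed).
Darcy-Weisbach: ΔP = f(L/D)(ρV²/2) = 0.04113·(5.21/0.0457)·(888·7.553²/2) = 0.04113·114·2.533e+04 = 1.188e+05 Pa.
Pumping power P = QΔP = 0.01239·1.188e+05 = 1472 W = 1.47 kW.

P ≈ 1.47 kW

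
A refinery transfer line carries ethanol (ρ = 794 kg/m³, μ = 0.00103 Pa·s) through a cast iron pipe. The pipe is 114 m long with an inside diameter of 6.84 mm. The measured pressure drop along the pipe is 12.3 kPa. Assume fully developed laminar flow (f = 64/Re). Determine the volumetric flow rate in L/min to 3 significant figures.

For laminar flow, f = 64/Re with Re = ρVD/μ, so Darcy-Weisbach reduces to ΔP = 32μLV/D². Solving for V: V = ΔP·D²/(32μL) = 1.23e+04·(0.00684)²/(32·0.00103·114) = 0.1532 m/s.
Check: Re = ρVD/μ = 794·0.1532·0.00684/0.00103 = 807.5 < 2300, so the laminar assumption holds.
Q = V·A = 0.1532·(π/4·0.00684²) = 5.628e-06 m³/s = 0.338 L/min.

Q ≈ 0.338 L/min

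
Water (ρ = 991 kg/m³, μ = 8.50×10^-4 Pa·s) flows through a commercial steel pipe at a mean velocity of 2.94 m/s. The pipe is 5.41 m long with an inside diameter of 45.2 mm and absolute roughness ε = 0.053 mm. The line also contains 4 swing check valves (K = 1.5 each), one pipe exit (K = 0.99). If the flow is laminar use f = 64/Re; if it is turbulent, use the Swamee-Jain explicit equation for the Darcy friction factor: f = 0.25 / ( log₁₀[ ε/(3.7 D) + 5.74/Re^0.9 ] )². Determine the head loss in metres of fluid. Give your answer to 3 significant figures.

h_f ≈ 4.25 m

Reynolds number Re = ρVD/μ = 991 · 2.94 · 0.0452 / 0.00085 = 1.549e+05.
Re > 4000 → turbulent. Relative roughness ε/D = 5.3e-05/0.0452 = 0.00117. Swamee-Jain: f = 0.25/(log₁₀[0.00117/3.7 + 5.74/1.549e+05^0.9])² = 0.25/(log₁₀[0.000317 + 0.000122])² = 0.25/(-3.357)² = 0.02218.
Total minor-loss coefficient ΣK = 4·1.5 + 1·0.99 = 6.99.
ΔP = [f·L/D + ΣK]·(ρV²/2) = [0.02218·5.41/0.0452 + 6.99]·(991·2.94²/2) = [2.655 + 6.99]·4283 = 4.131e+04 Pa.
Head loss h_f = ΔP/(ρg) = 4.131e+04/(991·9.81) = 4.25 m.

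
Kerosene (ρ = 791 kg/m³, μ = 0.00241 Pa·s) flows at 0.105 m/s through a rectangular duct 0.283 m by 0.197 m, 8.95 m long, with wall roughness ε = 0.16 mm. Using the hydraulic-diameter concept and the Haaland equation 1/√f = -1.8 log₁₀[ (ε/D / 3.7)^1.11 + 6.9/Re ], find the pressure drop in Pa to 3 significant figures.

Hydraulic diameter D_h = 4A/P = 4·(0.283·0.197)/(2·(0.283+0.197)) = 0.223/0.96 = 0.2323 m.
Re = ρVD_h/μ = 791·0.105·0.2323/0.00241 = 8006.
ε/D_h = 0.00016/0.2323 = 0.000689; Haaland gives 1/√f = -1.8 log₁₀[7.24e-05+0.000862] = 5.453, so f = 0.03363.
ΔP = f(L/D_h)(ρV²/2) = 0.03363·8.95/0.2323·4.36 = 5.65 Pa.

ΔP ≈ 5.65 Pa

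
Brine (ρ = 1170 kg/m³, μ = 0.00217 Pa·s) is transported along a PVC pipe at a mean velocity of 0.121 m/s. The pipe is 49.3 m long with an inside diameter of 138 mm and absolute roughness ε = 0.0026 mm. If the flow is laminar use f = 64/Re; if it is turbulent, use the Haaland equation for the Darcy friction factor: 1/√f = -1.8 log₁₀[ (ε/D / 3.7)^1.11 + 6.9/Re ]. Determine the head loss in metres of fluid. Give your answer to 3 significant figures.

Reynolds number Re = ρVD/μ = 1170 · 0.121 · 0.138 / 0.00217 = 9003.
Re > 4000 → turbulent. Relative roughness ε/D = 2.6e-06/0.138 = 1.88e-05. Haaland: 1/√f = -1.8 log₁₀[(1.88e-05/3.7)^1.11 + 6.9/9003] = -1.8 log₁₀[1.33e-06 + 0.000766] = 5.607, so f = 0.03181.
Darcy-Weisbach: ΔP = f(L/D)(ρV²/2) = 0.03181·(49.3/0.138)·(1170·0.121²/2) = 0.03181·357.2·8.565 = 97.34 Pa.
Head loss h_f = ΔP/(ρg) = 97.34/(1170·9.81) = 0.00848 m.

h_f ≈ 0.00848 m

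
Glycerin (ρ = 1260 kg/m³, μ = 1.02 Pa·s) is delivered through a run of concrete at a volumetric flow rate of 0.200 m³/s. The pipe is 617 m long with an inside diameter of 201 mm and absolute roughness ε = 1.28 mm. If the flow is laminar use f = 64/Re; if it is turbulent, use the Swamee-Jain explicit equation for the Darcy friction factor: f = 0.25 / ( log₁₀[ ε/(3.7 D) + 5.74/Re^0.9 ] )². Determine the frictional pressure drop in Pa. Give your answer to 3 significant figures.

Cross-sectional area A = πD²/4 = π(0.201)²/4 = 0.03173 m²; mean velocity V = Q/A = 0.2/0.03173 = 6.303 m/s.
Reynolds number Re = ρVD/μ = 1260 · 6.303 · 0.201 / 1.02 = 1565.
Re < 2300 → laminar flow, so f = 64/Re = 64/1565 = 0.04089 (the turbulent correlation is not needed).
Darcy-Weisbach: ΔP = f(L/D)(ρV²/2) = 0.04089·(617/0.201)·(1260·6.303²/2) = 0.04089·3070·2.503e+04 = 3.142e+06 Pa.

ΔP ≈ 3.14×10^6 Pa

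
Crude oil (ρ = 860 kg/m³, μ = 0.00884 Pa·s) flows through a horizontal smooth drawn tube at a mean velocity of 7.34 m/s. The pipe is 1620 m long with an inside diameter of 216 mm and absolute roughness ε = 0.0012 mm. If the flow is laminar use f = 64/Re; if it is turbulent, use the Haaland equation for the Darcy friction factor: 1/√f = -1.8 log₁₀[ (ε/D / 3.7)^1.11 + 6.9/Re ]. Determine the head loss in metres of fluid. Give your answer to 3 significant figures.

Reynolds number Re = ρVD/μ = 860 · 7.34 · 0.216 / 0.00884 = 1.542e+05.
Re > 4000 → turbulent. Relative roughness ε/D = 1.2e-06/0.216 = 5.56e-06. Haaland: 1/√f = -1.8 log₁₀[(5.56e-06/3.7)^1.11 + 6.9/1.542e+05] = -1.8 log₁₀[3.44e-07 + 4.47e-05] = 7.823, so f = 0.01634.
Darcy-Weisbach: ΔP = f(L/D)(ρV²/2) = 0.01634·(1620/0.216)·(860·7.34²/2) = 0.01634·7500·2.317e+04 = 2.839e+06 Pa.
Head loss h_f = ΔP/(ρg) = 2.839e+06/(860·9.81) = 337 m.

h_f ≈ 337 m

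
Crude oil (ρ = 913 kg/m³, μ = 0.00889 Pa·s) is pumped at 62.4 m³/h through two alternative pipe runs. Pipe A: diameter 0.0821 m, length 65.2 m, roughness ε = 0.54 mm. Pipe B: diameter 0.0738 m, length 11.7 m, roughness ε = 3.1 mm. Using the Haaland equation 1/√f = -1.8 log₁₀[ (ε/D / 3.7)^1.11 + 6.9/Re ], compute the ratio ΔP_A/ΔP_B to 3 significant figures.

ΔP_A/ΔP_B ≈ 1.74

Pipe A: V = Q/A = 0.01733/0.005294 = 3.274 m/s; Re = 2.761e+04; ε/D = 0.00658; Haaland → f = 0.03559; ΔP_A = f(L/D)(ρV²/2) = 1.383e+05 Pa.
Pipe B: V = Q/A = 0.01733/0.004278 = 4.052 m/s; Re = 3.071e+04; ε/D = 0.042; Haaland → f = 0.06708; ΔP_B = f(L/D)(ρV²/2) = 7.971e+04 Pa.
ΔP_A/ΔP_B = 1.383e+05/7.971e+04 = 1.74.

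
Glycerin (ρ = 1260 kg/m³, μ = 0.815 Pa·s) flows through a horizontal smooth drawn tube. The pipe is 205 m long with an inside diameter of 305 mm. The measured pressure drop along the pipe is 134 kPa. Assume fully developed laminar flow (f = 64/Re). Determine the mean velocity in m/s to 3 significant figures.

For laminar flow, f = 64/Re with Re = ρVD/μ, so Darcy-Weisbach reduces to ΔP = 32μLV/D². Solving for V: V = ΔP·D²/(32μL) = 1.34e+05·(0.305)²/(32·0.815·205) = 2.332 m/s.
Check: Re = ρVD/μ = 1260·2.332·0.305/0.815 = 1099 < 2300, so the laminar assumption holds.

V ≈ 2.33 m/s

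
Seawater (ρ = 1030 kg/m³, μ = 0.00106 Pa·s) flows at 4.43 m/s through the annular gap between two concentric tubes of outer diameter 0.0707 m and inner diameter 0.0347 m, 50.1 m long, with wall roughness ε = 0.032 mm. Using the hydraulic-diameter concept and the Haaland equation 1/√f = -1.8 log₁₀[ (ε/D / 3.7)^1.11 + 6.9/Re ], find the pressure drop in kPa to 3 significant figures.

ΔP ≈ 293 kPa

Hydraulic diameter D_h = 4A/P = D_o - D_i = 0.0707 - 0.0347 = 0.036 m.
Re = ρVD_h/μ = 1030·4.43·0.036/0.00106 = 1.55e+05.
ε/D_h = 3.2e-05/0.036 = 0.000889; Haaland gives 1/√f = -1.8 log₁₀[9.61e-05+4.45e-05] = 6.934, so f = 0.0208.
ΔP = f(L/D_h)(ρV²/2) = 0.0208·50.1/0.036·1.011e+04 = 2.926e+05 Pa.
ΔP = 293 kPa.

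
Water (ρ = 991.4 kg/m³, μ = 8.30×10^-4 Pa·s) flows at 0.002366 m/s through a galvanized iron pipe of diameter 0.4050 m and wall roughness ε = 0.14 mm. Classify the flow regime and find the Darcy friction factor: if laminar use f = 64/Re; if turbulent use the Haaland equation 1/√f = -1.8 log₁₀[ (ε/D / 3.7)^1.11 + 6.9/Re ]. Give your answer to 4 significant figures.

f ≈ 0.05592

Re = ρVD/μ = 991.4·0.002366·0.405/0.00083 = 1145.
Re < 2300 → laminar, so f = 64/Re = 0.05592 (roughness is irrelevant in laminar flow).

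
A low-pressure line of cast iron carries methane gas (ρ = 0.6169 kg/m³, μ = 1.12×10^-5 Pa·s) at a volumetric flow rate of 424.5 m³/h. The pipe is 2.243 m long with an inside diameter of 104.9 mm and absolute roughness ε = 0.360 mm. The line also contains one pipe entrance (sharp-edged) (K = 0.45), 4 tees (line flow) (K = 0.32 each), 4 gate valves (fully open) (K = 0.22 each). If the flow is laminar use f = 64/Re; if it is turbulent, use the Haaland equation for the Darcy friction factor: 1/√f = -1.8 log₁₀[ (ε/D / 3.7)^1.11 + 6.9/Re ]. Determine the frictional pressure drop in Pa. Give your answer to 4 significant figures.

Q = 424.5 m³/h = 424.5/3600 = 0.1179 m³/s.
Cross-sectional area A = πD²/4 = π(0.1049)²/4 = 0.008643 m²; mean velocity V = Q/A = 0.1179/0.008643 = 13.64 m/s.
Reynolds number Re = ρVD/μ = 0.6169 · 13.64 · 0.1049 / 1.12e-05 = 7.883e+04.
Re > 4000 → turbulent. Relative roughness ε/D = 0.00036/0.1049 = 0.00343. Haaland: 1/√f = -1.8 log₁₀[(0.00343/3.7)^1.11 + 6.9/7.883e+04] = -1.8 log₁₀[0.00043 + 8.75e-05] = 5.915, so f = 0.02859.
Total minor-loss coefficient ΣK = 1·0.45 + 4·0.32 + 4·0.22 = 2.61.
ΔP = [f·L/D + ΣK]·(ρV²/2) = [0.02859·2.243/0.1049 + 2.61]·(0.6169·13.64²/2) = [0.6112 + 2.61]·57.42 = 185 Pa.

ΔP ≈ 185.0 Pa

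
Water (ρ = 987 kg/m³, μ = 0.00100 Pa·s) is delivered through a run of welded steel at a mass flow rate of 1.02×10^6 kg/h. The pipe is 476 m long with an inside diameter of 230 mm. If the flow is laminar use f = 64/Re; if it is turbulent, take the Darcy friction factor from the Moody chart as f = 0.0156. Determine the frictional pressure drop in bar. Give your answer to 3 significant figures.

ΔP ≈ 7.61 bar

ṁ = 1.02×10^6 kg/h = 1.02×10^6/3600 = 283.3 kg/s.
A = πD²/4 = π(0.23)²/4 = 0.04155 m²; mean velocity V = ṁ/(ρA) = 283.3/(987 · 0.04155) = 6.909 m/s.
Reynolds number Re = ρVD/μ = 987 · 6.909 · 0.23 / 0.001 = 1.568e+06.
Re > 4000 → turbulent; use the Moody-chart value f = 0.0156.
Darcy-Weisbach: ΔP = f(L/D)(ρV²/2) = 0.0156·(476/0.23)·(987·6.909²/2) = 0.0156·2070·2.356e+04 = 7.606e+05 Pa.
ΔP = 7.606e+05 Pa = 7.61 bar.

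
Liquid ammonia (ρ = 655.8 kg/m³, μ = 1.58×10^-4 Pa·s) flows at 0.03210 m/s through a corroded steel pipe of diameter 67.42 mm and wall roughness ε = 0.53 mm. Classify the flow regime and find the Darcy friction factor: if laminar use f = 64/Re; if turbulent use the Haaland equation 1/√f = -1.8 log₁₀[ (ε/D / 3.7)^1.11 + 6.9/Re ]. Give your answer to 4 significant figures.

f ≈ 0.04131

Re = ρVD/μ = 655.8·0.0321·0.06742/0.000158 = 8983.
Re > 4000 → turbulent. ε/D = 0.00053/0.06742 = 0.00786; Haaland: 1/√f = -1.8 log₁₀[0.00108 + 0.000768] = 4.92, so f = 0.04131.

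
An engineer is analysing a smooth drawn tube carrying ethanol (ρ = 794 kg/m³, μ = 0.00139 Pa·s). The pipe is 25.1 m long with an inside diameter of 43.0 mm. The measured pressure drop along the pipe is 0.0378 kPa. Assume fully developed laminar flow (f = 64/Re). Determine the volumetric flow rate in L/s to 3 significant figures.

Q ≈ 0.0909 L/s

For laminar flow, f = 64/Re with Re = ρVD/μ, so Darcy-Weisbach reduces to ΔP = 32μLV/D². Solving for V: V = ΔP·D²/(32μL) = 37.8·(0.043)²/(32·0.00139·25.1) = 0.0626 m/s.
Check: Re = ρVD/μ = 794·0.0626·0.043/0.00139 = 1538 < 2300, so the laminar assumption holds.
Q = V·A = 0.0626·(π/4·0.043²) = 9.091e-05 m³/s = 0.0909 L/s.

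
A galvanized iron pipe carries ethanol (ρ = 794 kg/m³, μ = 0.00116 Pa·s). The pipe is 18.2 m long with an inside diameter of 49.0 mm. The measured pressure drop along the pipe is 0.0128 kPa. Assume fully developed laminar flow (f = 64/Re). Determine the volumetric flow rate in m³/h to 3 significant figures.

Q ≈ 0.309 m³/h

For laminar flow, f = 64/Re with Re = ρVD/μ, so Darcy-Weisbach reduces to ΔP = 32μLV/D². Solving for V: V = ΔP·D²/(32μL) = 12.8·(0.049)²/(32·0.00116·18.2) = 0.04549 m/s.
Check: Re = ρVD/μ = 794·0.04549·0.049/0.00116 = 1526 < 2300, so the laminar assumption holds.
Q = V·A = 0.04549·(π/4·0.049²) = 8.578e-05 m³/s = 0.309 m³/h.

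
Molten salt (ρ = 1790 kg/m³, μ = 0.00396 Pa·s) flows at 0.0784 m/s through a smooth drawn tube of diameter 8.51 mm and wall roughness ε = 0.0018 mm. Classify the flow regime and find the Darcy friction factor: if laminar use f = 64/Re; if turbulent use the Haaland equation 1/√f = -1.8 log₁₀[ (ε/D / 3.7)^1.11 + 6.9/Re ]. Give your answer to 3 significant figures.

Re = ρVD/μ = 1790·0.0784·0.00851/0.00396 = 301.6.
Re < 2300 → laminar, so f = 64/Re = 0.2122 (roughness is irrelevant in laminar flow).

f ≈ 0.212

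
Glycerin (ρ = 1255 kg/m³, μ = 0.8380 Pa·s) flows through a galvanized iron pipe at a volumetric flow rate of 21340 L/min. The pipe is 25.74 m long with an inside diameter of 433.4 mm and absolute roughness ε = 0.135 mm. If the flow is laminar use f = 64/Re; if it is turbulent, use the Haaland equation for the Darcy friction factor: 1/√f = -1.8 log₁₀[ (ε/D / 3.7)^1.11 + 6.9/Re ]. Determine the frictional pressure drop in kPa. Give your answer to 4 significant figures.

ΔP ≈ 8.859 kPa

Q = 21340 L/min = 21340/60000 = 0.3557 m³/s.
Cross-sectional area A = πD²/4 = π(0.4334)²/4 = 0.1475 m²; mean velocity V = Q/A = 0.3557/0.1475 = 2.411 m/s.
Reynolds number Re = ρVD/μ = 1255 · 2.411 · 0.4334 / 0.838 = 1565.
Re < 2300 → laminar flow, so f = 64/Re = 64/1565 = 0.0409 (the turbulent correlation is not needed).
Darcy-Weisbach: ΔP = f(L/D)(ρV²/2) = 0.0409·(25.74/0.4334)·(1255·2.411²/2) = 0.0409·59.39·3647 = 8859 Pa.
ΔP = 8859 Pa = 8.859 kPa.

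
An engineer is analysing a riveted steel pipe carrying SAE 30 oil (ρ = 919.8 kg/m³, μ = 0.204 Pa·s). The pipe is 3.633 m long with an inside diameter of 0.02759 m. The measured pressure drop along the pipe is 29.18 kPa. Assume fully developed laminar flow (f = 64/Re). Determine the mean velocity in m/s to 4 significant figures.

For laminar flow, f = 64/Re with Re = ρVD/μ, so Darcy-Weisbach reduces to ΔP = 32μLV/D². Solving for V: V = ΔP·D²/(32μL) = 2.918e+04·(0.02759)²/(32·0.204·3.633) = 0.9366 m/s.
Check: Re = ρVD/μ = 919.8·0.9366·0.02759/0.204 = 116.5 < 2300, so the laminar assumption holds.

V ≈ 0.9366 m/s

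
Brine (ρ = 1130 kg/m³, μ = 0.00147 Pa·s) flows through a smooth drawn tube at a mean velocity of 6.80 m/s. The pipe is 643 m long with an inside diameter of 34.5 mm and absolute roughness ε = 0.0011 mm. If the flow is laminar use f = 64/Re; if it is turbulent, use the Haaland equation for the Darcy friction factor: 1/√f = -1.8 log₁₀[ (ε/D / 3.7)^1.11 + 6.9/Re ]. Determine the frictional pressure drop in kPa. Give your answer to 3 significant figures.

ΔP ≈ 7790 kPa

Reynolds number Re = ρVD/μ = 1130 · 6.8 · 0.0345 / 0.00147 = 1.803e+05.
Re > 4000 → turbulent. Relative roughness ε/D = 1.1e-06/0.0345 = 3.19e-05. Haaland: 1/√f = -1.8 log₁₀[(3.19e-05/3.7)^1.11 + 6.9/1.803e+05] = -1.8 log₁₀[2.39e-06 + 3.83e-05] = 7.904, so f = 0.01601.
Darcy-Weisbach: ΔP = f(L/D)(ρV²/2) = 0.01601·(643/0.0345)·(1130·6.8²/2) = 0.01601·1.864e+04·2.613e+04 = 7.795e+06 Pa.
ΔP = 7.795e+06 Pa = 7790 kPa.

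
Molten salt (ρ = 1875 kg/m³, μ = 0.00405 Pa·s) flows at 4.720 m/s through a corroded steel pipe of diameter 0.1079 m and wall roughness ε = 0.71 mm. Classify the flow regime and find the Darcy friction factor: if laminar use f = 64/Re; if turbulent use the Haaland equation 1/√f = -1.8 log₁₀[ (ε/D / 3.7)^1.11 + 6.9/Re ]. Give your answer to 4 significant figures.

f ≈ 0.03343

Re = ρVD/μ = 1875·4.72·0.1079/0.00405 = 2.358e+05.
Re > 4000 → turbulent. ε/D = 0.00071/0.1079 = 0.00658; Haaland: 1/√f = -1.8 log₁₀[0.000886 + 2.93e-05] = 5.469, so f = 0.03343.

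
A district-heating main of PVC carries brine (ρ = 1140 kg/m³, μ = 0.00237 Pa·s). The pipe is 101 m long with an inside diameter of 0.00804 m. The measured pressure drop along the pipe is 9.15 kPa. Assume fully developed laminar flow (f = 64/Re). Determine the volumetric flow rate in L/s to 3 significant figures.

For laminar flow, f = 64/Re with Re = ρVD/μ, so Darcy-Weisbach reduces to ΔP = 32μLV/D². Solving for V: V = ΔP·D²/(32μL) = 9150·(0.00804)²/(32·0.00237·101) = 0.07722 m/s.
Check: Re = ρVD/μ = 1140·0.07722·0.00804/0.00237 = 298.6 < 2300, so the laminar assumption holds.
Q = V·A = 0.07722·(π/4·0.00804²) = 3.92e-06 m³/s = 0.00392 L/s.

Q ≈ 0.00392 L/s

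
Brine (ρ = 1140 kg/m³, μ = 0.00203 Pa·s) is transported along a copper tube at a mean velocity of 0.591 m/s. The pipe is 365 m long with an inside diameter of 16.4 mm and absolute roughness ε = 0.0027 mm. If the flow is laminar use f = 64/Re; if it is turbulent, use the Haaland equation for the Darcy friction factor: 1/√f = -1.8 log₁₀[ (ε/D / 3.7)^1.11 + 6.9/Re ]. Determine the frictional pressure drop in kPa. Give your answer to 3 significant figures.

ΔP ≈ 164 kPa

Reynolds number Re = ρVD/μ = 1140 · 0.591 · 0.0164 / 0.00203 = 5443.
Re > 4000 → turbulent. Relative roughness ε/D = 2.7e-06/0.0164 = 0.000165. Haaland: 1/√f = -1.8 log₁₀[(0.000165/3.7)^1.11 + 6.9/5443] = -1.8 log₁₀[1.48e-05 + 0.00127] = 5.206, so f = 0.0369.
Darcy-Weisbach: ΔP = f(L/D)(ρV²/2) = 0.0369·(365/0.0164)·(1140·0.591²/2) = 0.0369·2.226e+04·199.1 = 1.635e+05 Pa.
ΔP = 1.635e+05 Pa = 164 kPa.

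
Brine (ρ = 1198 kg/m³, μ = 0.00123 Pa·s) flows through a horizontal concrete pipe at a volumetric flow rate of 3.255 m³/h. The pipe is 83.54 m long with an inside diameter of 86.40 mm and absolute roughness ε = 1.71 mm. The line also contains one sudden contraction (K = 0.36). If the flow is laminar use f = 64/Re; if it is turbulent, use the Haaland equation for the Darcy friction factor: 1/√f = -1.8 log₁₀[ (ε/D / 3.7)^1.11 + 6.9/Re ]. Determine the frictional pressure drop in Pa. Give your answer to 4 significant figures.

ΔP ≈ 712.8 Pa

Q = 3.255 m³/h = 3.255/3600 = 0.0009042 m³/s.
Cross-sectional area A = πD²/4 = π(0.0864)²/4 = 0.005863 m²; mean velocity V = Q/A = 0.0009042/0.005863 = 0.1542 m/s.
Reynolds number Re = ρVD/μ = 1198 · 0.1542 · 0.0864 / 0.00123 = 1.298e+04.
Re > 4000 → turbulent. Relative roughness ε/D = 0.00171/0.0864 = 0.0198. Haaland: 1/√f = -1.8 log₁₀[(0.0198/3.7)^1.11 + 6.9/1.298e+04] = -1.8 log₁₀[0.00301 + 0.000532] = 4.412, so f = 0.05138.
Total minor-loss coefficient ΣK = 1·0.36 = 0.36.
ΔP = [f·L/D + ΣK]·(ρV²/2) = [0.05138·83.54/0.0864 + 0.36]·(1198·0.1542²/2) = [49.68 + 0.36]·14.25 = 712.8 Pa.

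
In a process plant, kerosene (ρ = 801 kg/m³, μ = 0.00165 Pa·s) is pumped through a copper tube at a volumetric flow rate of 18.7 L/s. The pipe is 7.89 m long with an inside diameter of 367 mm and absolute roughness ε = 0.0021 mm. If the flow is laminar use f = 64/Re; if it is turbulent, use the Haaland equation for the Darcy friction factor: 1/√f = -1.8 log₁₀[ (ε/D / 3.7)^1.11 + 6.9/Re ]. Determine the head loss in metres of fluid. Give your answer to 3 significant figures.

h_f ≈ 7.90×10^-4 m

Q = 18.7 L/s = 18.7/1000 = 0.0187 m³/s.
Cross-sectional area A = πD²/4 = π(0.367)²/4 = 0.1058 m²; mean velocity V = Q/A = 0.0187/0.1058 = 0.1768 m/s.
Reynolds number Re = ρVD/μ = 801 · 0.1768 · 0.367 / 0.00165 = 3.149e+04.
Re > 4000 → turbulent. Relative roughness ε/D = 2.1e-06/0.367 = 5.72e-06. Haaland: 1/√f = -1.8 log₁₀[(5.72e-06/3.7)^1.11 + 6.9/3.149e+04] = -1.8 log₁₀[3.55e-07 + 0.000219] = 6.586, so f = 0.02306.
Darcy-Weisbach: ΔP = f(L/D)(ρV²/2) = 0.02306·(7.89/0.367)·(801·0.1768²/2) = 0.02306·21.5·12.52 = 6.204 Pa.
Head loss h_f = ΔP/(ρg) = 6.204/(801·9.81) = 7.90×10^-4 m.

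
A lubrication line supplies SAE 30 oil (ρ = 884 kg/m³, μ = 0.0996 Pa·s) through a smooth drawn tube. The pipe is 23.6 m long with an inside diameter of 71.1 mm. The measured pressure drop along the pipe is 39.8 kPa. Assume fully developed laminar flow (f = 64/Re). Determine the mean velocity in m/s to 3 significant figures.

For laminar flow, f = 64/Re with Re = ρVD/μ, so Darcy-Weisbach reduces to ΔP = 32μLV/D². Solving for V: V = ΔP·D²/(32μL) = 3.98e+04·(0.0711)²/(32·0.0996·23.6) = 2.675 m/s.
Check: Re = ρVD/μ = 884·2.675·0.0711/0.0996 = 1688 < 2300, so the laminar assumption holds.

V ≈ 2.67 m/s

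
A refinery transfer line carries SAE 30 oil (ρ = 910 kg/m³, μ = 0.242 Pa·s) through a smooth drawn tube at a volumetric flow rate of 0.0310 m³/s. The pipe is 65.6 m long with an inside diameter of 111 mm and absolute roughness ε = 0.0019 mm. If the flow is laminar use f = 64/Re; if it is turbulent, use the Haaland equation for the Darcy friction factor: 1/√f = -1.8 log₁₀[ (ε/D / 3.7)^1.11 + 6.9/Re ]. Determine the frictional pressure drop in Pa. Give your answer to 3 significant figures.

Cross-sectional area A = πD²/4 = π(0.111)²/4 = 0.009677 m²; mean velocity V = Q/A = 0.031/0.009677 = 3.204 m/s.
Reynolds number Re = ρVD/μ = 910 · 3.204 · 0.111 / 0.242 = 1337.
Re < 2300 → laminar flow, so f = 64/Re = 64/1337 = 0.04786 (the turbulent correlation is not needed).
Darcy-Weisbach: ΔP = f(L/D)(ρV²/2) = 0.04786·(65.6/0.111)·(910·3.204²/2) = 0.04786·591·4669 = 1.321e+05 Pa.

ΔP ≈ 132000 Pa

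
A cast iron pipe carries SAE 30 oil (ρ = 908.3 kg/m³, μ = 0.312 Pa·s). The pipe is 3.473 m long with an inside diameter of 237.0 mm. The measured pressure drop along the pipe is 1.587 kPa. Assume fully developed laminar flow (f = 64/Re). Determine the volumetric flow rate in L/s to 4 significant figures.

For laminar flow, f = 64/Re with Re = ρVD/μ, so Darcy-Weisbach reduces to ΔP = 32μLV/D². Solving for V: V = ΔP·D²/(32μL) = 1587·(0.237)²/(32·0.312·3.473) = 2.571 m/s.
Check: Re = ρVD/μ = 908.3·2.571·0.237/0.312 = 1774 < 2300, so the laminar assumption holds.
Q = V·A = 2.571·(π/4·0.237²) = 0.1134 m³/s = 113.4 L/s.

Q ≈ 113.4 L/s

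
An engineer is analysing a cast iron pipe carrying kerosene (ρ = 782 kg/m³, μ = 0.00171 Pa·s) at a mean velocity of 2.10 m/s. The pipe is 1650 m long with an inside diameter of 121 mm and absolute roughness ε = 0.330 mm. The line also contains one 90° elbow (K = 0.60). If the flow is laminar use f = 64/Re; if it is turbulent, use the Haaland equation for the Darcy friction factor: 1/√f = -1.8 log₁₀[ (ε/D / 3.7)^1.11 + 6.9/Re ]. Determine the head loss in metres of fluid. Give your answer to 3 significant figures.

Reynolds number Re = ρVD/μ = 782 · 2.1 · 0.121 / 0.00171 = 1.162e+05.
Re > 4000 → turbulent. Relative roughness ε/D = 0.00033/0.121 = 0.00273. Haaland: 1/√f = -1.8 log₁₀[(0.00273/3.7)^1.11 + 6.9/1.162e+05] = -1.8 log₁₀[0.000333 + 5.94e-05] = 6.131, so f = 0.02661.
Total minor-loss coefficient ΣK = 1·0.6 = 0.6.
ΔP = [f·L/D + ΣK]·(ρV²/2) = [0.02661·1650/0.121 + 0.6]·(782·2.1²/2) = [362.8 + 0.6]·1724 = 6.267e+05 Pa.
Head loss h_f = ΔP/(ρg) = 6.267e+05/(782·9.81) = 81.7 m.

h_f ≈ 81.7 m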